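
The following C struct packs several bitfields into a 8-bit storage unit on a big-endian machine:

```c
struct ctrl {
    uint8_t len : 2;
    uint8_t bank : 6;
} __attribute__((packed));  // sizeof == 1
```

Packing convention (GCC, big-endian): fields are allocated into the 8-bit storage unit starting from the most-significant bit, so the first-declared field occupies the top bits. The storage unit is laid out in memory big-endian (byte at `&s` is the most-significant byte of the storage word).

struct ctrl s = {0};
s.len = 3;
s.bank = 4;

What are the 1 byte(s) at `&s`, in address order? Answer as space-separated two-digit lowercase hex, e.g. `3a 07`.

c4

[6+:2] len=3 & 0x3 = 0x3; word=0xc0
[0+:6] bank=4 & 0x3f = 0x4; word=0xc4
word = 0xc4 → big-endian bytes:
  [0]=0xc4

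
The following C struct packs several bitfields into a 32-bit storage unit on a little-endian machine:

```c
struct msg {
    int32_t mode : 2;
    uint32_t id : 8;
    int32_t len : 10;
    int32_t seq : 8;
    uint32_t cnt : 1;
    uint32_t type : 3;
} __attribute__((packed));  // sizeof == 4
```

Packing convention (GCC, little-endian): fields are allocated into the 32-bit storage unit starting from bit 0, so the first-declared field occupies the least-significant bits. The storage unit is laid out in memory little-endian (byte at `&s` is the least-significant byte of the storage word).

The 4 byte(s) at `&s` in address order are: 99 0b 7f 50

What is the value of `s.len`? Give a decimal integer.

[0]=0x99 [1]=0x0b [2]=0x7f [3]=0x50 (little-endian) → word 0x507f0b99
mode:2 @ bit 0 → (0x507f0b99>>0)&0x3 = 0x1
id:8 @ bit 2 → (0x507f0b99>>2)&0xff = 0xe6
len:10 @ bit 10 → (0x507f0b99>>10)&0x3ff = 0x3c2  ←
seq:8 @ bit 20 → (0x507f0b99>>20)&0xff = 0x7
cnt:1 @ bit 28 → (0x507f0b99>>28)&0x1 = 0x1
type:3 @ bit 29 → (0x507f0b99>>29)&0x7 = 0x2
len signed 10b, MSB=1: 962 - 1024 = -62

-62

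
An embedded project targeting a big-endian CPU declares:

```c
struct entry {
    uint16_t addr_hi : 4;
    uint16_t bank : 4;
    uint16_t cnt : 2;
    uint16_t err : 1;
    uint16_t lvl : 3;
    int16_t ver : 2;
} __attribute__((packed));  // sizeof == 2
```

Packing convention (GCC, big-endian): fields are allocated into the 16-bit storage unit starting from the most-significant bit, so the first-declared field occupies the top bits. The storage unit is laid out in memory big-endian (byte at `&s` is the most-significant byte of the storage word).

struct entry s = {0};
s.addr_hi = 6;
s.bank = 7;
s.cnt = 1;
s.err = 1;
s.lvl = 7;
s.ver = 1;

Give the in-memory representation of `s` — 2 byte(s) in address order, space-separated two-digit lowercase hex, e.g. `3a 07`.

67 7d

addr_hi (4b) val=6 bits=0x6 at bit 12: 0x6000
bank (4b) val=7 bits=0x7 at bit 8: 0x6700
cnt (2b) val=1 bits=0x1 at bit 6: 0x6740
err (1b) val=1 bits=0x1 at bit 5: 0x6760
lvl (3b) val=7 bits=0x7 at bit 2: 0x677c
ver (2b) val=1 bits=0x1 at bit 0: 0x677d
word = 0x677d → big-endian bytes:
  [0]=0x67  [1]=0x7d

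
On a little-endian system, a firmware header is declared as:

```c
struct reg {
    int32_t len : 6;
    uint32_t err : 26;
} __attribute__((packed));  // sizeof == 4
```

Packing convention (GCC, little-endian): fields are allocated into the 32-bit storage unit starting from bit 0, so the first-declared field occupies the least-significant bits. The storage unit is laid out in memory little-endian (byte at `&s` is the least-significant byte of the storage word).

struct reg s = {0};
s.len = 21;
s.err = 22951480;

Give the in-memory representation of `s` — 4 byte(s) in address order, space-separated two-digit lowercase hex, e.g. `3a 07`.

15 8e 8d 57

len:6 = 21 → 0x15 << 0 → word 0x00000015
err:26 = 22951480 → 0x15e3638 << 6 → word 0x578d8e15
word = 0x578d8e15 → little-endian bytes:
  [0]=0x15  [1]=0x8e  [2]=0x8d  [3]=0x57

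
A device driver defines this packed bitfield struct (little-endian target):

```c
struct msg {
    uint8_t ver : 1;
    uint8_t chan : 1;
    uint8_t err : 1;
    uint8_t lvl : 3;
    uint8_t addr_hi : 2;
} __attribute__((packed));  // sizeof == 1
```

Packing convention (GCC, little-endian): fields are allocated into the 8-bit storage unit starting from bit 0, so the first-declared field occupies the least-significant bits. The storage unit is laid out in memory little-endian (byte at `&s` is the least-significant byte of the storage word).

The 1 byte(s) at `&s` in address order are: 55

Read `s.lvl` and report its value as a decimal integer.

[0]=0x55 (little-endian) → word 0x55
ver:1 @ bit 0 → (0x55>>0)&0x1 = 0x1
chan:1 @ bit 1 → (0x55>>1)&0x1 = 0x0
err:1 @ bit 2 → (0x55>>2)&0x1 = 0x1
lvl:3 @ bit 3 → (0x55>>3)&0x7 = 0x2  ←
addr_hi:2 @ bit 6 → (0x55>>6)&0x3 = 0x1

2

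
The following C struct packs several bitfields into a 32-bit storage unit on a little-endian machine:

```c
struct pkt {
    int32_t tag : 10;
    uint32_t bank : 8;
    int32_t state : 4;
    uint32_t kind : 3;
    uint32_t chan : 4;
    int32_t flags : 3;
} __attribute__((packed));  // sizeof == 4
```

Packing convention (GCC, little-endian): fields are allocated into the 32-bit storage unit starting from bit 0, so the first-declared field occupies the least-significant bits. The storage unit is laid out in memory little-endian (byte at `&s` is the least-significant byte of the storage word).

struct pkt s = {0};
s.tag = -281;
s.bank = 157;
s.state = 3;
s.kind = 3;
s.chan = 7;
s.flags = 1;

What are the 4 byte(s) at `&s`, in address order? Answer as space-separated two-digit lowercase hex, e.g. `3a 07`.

e7 76 ce 2e

tag:10 = -281 → 0x2e7 << 0 → word 0x000002e7
bank:8 = 157 → 0x9d << 10 → word 0x000276e7
state:4 = 3 → 0x3 << 18 → word 0x000e76e7
kind:3 = 3 → 0x3 << 22 → word 0x00ce76e7
chan:4 = 7 → 0x7 << 25 → word 0x0ece76e7
flags:3 = 1 → 0x1 << 29 → word 0x2ece76e7
word = 0x2ece76e7 → little-endian bytes:
  [0]=0xe7  [1]=0x76  [2]=0xce  [3]=0x2e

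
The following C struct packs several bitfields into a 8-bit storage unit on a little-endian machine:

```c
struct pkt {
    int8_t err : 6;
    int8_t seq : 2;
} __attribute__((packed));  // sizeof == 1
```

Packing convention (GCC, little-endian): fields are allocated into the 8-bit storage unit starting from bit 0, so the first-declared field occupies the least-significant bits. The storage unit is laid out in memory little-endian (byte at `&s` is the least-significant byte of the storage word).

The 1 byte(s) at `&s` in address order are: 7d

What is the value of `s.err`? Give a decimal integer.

-3

[0]=0x7d (little-endian) → word 0x7d
err:6 @ bit 0 → (0x7d>>0)&0x3f = 0x3d  ←
seq:2 @ bit 6 → (0x7d>>6)&0x3 = 0x1
err signed 6b, MSB=1: 61 - 64 = -3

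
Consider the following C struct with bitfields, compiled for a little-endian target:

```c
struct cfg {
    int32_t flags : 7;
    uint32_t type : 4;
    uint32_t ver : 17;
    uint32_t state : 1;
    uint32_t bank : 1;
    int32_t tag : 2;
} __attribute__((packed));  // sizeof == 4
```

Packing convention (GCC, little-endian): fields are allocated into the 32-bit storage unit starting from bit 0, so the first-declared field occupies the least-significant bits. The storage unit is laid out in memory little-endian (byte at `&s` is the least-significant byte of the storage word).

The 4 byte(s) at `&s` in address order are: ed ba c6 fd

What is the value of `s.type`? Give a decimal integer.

5

[0]=0xed [1]=0xba [2]=0xc6 [3]=0xfd (little-endian) → word 0xfdc6baed
flags:7 @ bit 0 → (0xfdc6baed>>0)&0x7f = 0x6d
type:4 @ bit 7 → (0xfdc6baed>>7)&0xf = 0x5  ←
ver:17 @ bit 11 → (0xfdc6baed>>11)&0x1ffff = 0x1b8d7
state:1 @ bit 28 → (0xfdc6baed>>28)&0x1 = 0x1
bank:1 @ bit 29 → (0xfdc6baed>>29)&0x1 = 0x1
tag:2 @ bit 30 → (0xfdc6baed>>30)&0x3 = 0x3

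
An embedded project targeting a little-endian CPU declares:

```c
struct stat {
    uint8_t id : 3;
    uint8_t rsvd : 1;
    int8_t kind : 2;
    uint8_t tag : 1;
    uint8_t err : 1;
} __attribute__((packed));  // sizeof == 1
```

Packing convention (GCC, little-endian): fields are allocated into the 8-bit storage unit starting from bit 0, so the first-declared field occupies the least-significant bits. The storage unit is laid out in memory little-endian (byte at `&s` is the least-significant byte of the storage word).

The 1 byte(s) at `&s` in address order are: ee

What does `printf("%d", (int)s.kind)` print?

[0]=0xee (little-endian) → word 0xee
id [0+:3] = (word>>0) & 0x7 = 6
rsvd [3+:1] = (word>>3) & 0x1 = 1
kind [4+:2] = (word>>4) & 0x3 = 2  ←
tag [6+:1] = (word>>6) & 0x1 = 1
err [7+:1] = (word>>7) & 0x1 = 1
kind signed 2b, MSB=1: 2 - 4 = -2

-2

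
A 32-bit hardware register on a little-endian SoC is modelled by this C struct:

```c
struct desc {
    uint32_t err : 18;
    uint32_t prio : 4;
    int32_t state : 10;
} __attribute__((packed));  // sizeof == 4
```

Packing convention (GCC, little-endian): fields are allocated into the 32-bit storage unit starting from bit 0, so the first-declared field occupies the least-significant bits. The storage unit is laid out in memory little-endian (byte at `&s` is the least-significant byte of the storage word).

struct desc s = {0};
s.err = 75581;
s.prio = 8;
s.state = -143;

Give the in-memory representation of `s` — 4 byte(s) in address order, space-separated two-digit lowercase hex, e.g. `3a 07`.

err:18 = 75581 → 0x1273d << 0 → word 0x0001273d
prio:4 = 8 → 0x8 << 18 → word 0x0021273d
state:10 = -143 → 0x371 << 22 → word 0xdc61273d
word = 0xdc61273d → little-endian bytes:
  [0]=0x3d  [1]=0x27  [2]=0x61  [3]=0xdc

3d 27 61 dc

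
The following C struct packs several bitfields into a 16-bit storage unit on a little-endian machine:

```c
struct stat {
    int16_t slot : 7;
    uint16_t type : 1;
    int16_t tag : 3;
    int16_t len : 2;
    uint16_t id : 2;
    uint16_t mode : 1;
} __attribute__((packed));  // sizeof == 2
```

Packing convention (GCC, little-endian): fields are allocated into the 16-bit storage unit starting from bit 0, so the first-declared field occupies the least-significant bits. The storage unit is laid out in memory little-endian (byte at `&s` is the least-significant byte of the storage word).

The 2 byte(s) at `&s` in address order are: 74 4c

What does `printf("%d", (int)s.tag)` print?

[0]=0x74 [1]=0x4c (little-endian) → word 0x4c74
slot [0+:7] = (word>>0) & 0x7f = 116
type [7+:1] = (word>>7) & 0x1 = 0
tag [8+:3] = (word>>8) & 0x7 = 4  ←
len [11+:2] = (word>>11) & 0x3 = 1
id [13+:2] = (word>>13) & 0x3 = 2
mode [15+:1] = (word>>15) & 0x1 = 0
tag signed 3b, MSB=1: 4 - 8 = -4

-4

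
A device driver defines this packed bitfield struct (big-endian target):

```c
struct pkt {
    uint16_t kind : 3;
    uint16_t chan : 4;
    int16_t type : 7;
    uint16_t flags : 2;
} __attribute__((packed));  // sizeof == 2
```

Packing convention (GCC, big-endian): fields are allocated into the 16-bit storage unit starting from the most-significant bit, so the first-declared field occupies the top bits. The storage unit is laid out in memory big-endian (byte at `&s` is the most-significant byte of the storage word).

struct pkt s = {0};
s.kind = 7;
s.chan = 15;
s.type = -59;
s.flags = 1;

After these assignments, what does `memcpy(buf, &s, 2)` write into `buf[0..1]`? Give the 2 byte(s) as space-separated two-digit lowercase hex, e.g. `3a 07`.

ff 15

kind (3b) val=7 bits=0x7 at bit 13: 0xe000
chan (4b) val=15 bits=0xf at bit 9: 0xfe00
type (7b) val=-59 bits=0x45 at bit 2: 0xff14
flags (2b) val=1 bits=0x1 at bit 0: 0xff15
word = 0xff15 → big-endian bytes:
  [0]=0xff  [1]=0x15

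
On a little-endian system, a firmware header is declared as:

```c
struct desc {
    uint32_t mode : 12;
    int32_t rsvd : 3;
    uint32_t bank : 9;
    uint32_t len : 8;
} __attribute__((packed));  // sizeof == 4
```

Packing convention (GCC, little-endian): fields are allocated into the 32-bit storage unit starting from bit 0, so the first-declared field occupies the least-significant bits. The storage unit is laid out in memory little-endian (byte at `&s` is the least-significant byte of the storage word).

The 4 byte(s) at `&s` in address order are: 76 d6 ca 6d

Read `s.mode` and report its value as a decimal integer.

[0]=0x76 [1]=0xd6 [2]=0xca [3]=0x6d (little-endian) → word 0x6dcad676
mode [0+:12] = (word>>0) & 0xfff = 1654  ←
rsvd [12+:3] = (word>>12) & 0x7 = 5
bank [15+:9] = (word>>15) & 0x1ff = 405
len [24+:8] = (word>>24) & 0xff = 109

1654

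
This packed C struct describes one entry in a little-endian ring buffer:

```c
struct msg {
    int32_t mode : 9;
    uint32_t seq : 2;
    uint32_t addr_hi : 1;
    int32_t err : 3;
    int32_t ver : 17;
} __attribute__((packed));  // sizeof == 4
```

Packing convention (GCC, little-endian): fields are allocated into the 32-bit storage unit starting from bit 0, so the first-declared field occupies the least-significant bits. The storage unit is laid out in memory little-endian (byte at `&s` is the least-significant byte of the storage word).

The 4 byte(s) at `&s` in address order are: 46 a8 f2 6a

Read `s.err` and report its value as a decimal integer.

2

[0]=0x46 [1]=0xa8 [2]=0xf2 [3]=0x6a (little-endian) → word 0x6af2a846
mode [0+:9] = (word>>0) & 0x1ff = 70
seq [9+:2] = (word>>9) & 0x3 = 0
addr_hi [11+:1] = (word>>11) & 0x1 = 1
err [12+:3] = (word>>12) & 0x7 = 2  ←
ver [15+:17] = (word>>15) & 0x1ffff = 54757
err signed 3b, MSB=0: value = 2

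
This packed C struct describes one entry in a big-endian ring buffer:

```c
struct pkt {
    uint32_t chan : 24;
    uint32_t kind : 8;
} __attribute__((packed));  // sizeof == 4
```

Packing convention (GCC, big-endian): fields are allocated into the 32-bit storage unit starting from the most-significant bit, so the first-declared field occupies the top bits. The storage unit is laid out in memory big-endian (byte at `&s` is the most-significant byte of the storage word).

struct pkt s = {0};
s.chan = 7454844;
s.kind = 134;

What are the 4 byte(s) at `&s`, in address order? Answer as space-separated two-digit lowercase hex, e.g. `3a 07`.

71 c0 7c 86

[8+:24] chan=7454844 & 0xffffff = 0x71c07c; word=0x71c07c00
[0+:8] kind=134 & 0xff = 0x86; word=0x71c07c86
word = 0x71c07c86 → big-endian bytes:
  [0]=0x71  [1]=0xc0  [2]=0x7c  [3]=0x86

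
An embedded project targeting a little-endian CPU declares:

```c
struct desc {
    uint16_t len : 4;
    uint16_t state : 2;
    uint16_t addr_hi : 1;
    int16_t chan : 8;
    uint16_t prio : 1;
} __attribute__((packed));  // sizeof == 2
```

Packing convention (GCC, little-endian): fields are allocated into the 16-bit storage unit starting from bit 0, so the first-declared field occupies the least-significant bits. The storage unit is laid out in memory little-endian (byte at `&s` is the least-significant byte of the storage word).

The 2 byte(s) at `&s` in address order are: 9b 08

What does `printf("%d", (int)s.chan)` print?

17

[0]=0x9b [1]=0x08 (little-endian) → word 0x089b
len:4 @ bit 0 → (0x089b>>0)&0xf = 0xb
state:2 @ bit 4 → (0x089b>>4)&0x3 = 0x1
addr_hi:1 @ bit 6 → (0x089b>>6)&0x1 = 0x0
chan:8 @ bit 7 → (0x089b>>7)&0xff = 0x11  ←
prio:1 @ bit 15 → (0x089b>>15)&0x1 = 0x0
chan signed 8b, MSB=0: value = 17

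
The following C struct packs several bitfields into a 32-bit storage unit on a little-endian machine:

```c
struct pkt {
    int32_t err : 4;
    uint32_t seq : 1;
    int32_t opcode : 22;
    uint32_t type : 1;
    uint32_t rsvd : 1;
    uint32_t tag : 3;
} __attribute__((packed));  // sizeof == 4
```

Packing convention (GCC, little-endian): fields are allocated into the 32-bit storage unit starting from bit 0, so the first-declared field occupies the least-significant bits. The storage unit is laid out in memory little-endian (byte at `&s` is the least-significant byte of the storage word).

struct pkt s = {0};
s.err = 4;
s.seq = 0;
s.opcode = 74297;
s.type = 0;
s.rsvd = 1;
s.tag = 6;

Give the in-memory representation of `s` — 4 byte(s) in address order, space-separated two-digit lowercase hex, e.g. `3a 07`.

err (4b) val=4 bits=0x4 at bit 0: 0x00000004
seq (1b) val=0 bits=0x0 at bit 4: 0x00000004
opcode (22b) val=74297 bits=0x12239 at bit 5: 0x00244724
type (1b) val=0 bits=0x0 at bit 27: 0x00244724
rsvd (1b) val=1 bits=0x1 at bit 28: 0x10244724
tag (3b) val=6 bits=0x6 at bit 29: 0xd0244724
word = 0xd0244724 → little-endian bytes:
  [0]=0x24  [1]=0x47  [2]=0x24  [3]=0xd0

24 47 24 d0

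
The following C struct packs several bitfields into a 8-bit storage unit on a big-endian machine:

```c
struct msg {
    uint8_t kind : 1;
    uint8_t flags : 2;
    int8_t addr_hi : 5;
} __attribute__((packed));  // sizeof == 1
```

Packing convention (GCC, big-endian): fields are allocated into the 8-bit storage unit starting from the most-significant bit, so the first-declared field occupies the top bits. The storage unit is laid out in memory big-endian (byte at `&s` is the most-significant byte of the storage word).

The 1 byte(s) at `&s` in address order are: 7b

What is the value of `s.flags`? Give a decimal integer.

3

[0]=0x7b (big-endian) → word 0x7b
kind [7+:1] = (word>>7) & 0x1 = 0
flags [5+:2] = (word>>5) & 0x3 = 3  ←
addr_hi [0+:5] = (word>>0) & 0x1f = 27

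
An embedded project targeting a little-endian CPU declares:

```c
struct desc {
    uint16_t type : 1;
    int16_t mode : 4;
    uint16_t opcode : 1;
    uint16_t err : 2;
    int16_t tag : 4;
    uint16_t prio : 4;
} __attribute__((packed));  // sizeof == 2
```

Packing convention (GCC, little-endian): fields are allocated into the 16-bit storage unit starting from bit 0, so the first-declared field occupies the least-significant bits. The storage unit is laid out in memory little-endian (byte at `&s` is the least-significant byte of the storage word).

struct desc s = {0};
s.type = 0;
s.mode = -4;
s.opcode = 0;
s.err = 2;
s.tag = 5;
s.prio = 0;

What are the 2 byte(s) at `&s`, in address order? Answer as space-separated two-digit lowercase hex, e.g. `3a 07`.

98 05

type (1b) val=0 bits=0x0 at bit 0: 0x0000
mode (4b) val=-4 bits=0xc at bit 1: 0x0018
opcode (1b) val=0 bits=0x0 at bit 5: 0x0018
err (2b) val=2 bits=0x2 at bit 6: 0x0098
tag (4b) val=5 bits=0x5 at bit 8: 0x0598
prio (4b) val=0 bits=0x0 at bit 12: 0x0598
word = 0x0598 → little-endian bytes:
  [0]=0x98  [1]=0x05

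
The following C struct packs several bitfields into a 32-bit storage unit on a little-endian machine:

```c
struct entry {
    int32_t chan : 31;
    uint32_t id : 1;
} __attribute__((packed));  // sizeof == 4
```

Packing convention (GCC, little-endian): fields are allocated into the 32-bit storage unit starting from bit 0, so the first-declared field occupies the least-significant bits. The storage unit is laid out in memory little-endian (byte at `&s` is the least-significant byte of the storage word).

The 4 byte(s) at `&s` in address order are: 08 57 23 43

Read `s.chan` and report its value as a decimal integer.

-1021094136

[0]=0x08 [1]=0x57 [2]=0x23 [3]=0x43 (little-endian) → word 0x43235708
chan:31 @ bit 0 → (0x43235708>>0)&0x7fffffff = 0x43235708  ←
id:1 @ bit 31 → (0x43235708>>31)&0x1 = 0x0
chan signed 31b, MSB=1: 1126389512 - 2147483648 = -1021094136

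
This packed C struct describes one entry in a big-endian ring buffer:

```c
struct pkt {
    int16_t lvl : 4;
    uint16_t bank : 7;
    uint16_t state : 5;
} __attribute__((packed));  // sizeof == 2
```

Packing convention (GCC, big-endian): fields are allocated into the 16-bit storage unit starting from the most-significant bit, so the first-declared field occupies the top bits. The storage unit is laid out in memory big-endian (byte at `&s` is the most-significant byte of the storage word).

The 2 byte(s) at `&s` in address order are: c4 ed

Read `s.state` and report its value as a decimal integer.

[0]=0xc4 [1]=0xed (big-endian) → word 0xc4ed
lvl [12+:4] = (word>>12) & 0xf = 12
bank [5+:7] = (word>>5) & 0x7f = 39
state [0+:5] = (word>>0) & 0x1f = 13  ←

13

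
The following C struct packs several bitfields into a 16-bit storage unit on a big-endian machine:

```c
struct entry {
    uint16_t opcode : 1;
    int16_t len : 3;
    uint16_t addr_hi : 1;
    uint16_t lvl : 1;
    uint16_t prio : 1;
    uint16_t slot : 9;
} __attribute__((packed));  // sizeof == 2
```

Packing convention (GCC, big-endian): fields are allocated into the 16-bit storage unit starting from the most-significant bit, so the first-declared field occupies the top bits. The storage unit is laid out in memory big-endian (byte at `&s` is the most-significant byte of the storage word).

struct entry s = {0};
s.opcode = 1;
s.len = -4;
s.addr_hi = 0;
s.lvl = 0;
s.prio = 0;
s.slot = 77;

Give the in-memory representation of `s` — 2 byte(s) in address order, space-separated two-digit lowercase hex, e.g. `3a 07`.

[15+:1] opcode=1 & 0x1 = 0x1; word=0x8000
[12+:3] len=-4 & 0x7 = 0x4; word=0xc000
[11+:1] addr_hi=0 & 0x1 = 0x0; word=0xc000
[10+:1] lvl=0 & 0x1 = 0x0; word=0xc000
[9+:1] prio=0 & 0x1 = 0x0; word=0xc000
[0+:9] slot=77 & 0x1ff = 0x4d; word=0xc04d
word = 0xc04d → big-endian bytes:
  [0]=0xc0  [1]=0x4d

c0 4d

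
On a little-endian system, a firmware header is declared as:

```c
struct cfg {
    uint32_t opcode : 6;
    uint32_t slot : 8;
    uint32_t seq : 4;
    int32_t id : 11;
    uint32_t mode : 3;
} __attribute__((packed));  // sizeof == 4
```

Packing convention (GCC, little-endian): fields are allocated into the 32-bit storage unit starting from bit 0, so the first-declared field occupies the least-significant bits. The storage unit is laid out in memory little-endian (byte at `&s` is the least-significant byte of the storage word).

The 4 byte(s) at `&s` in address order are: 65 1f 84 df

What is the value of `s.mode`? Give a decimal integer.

[0]=0x65 [1]=0x1f [2]=0x84 [3]=0xdf (little-endian) → word 0xdf841f65
opcode:6 @ bit 0 → (0xdf841f65>>0)&0x3f = 0x25
slot:8 @ bit 6 → (0xdf841f65>>6)&0xff = 0x7d
seq:4 @ bit 14 → (0xdf841f65>>14)&0xf = 0x0
id:11 @ bit 18 → (0xdf841f65>>18)&0x7ff = 0x7e1
mode:3 @ bit 29 → (0xdf841f65>>29)&0x7 = 0x6  ←

6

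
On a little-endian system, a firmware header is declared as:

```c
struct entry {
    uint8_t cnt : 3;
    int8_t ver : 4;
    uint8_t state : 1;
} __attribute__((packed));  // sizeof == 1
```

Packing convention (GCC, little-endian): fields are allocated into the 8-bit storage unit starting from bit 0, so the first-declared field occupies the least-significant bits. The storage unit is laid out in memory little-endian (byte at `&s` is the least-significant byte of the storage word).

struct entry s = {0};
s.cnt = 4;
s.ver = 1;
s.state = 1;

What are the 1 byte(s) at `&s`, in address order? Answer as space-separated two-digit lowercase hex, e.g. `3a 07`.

cnt:3 = 4 → 0x4 << 0 → word 0x04
ver:4 = 1 → 0x1 << 3 → word 0x0c
state:1 = 1 → 0x1 << 7 → word 0x8c
word = 0x8c → little-endian bytes:
  [0]=0x8c

8c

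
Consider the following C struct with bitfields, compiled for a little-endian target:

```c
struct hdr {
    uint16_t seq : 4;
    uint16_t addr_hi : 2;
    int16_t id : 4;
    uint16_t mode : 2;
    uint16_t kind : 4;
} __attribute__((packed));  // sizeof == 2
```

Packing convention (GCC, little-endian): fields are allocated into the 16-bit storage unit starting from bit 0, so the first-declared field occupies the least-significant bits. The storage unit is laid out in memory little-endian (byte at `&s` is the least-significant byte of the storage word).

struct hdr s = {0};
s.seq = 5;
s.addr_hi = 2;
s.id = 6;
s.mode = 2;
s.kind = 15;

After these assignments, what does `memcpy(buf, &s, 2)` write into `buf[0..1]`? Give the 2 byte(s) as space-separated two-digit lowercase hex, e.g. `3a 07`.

a5 f9

[0+:4] seq=5 & 0xf = 0x5; word=0x0005
[4+:2] addr_hi=2 & 0x3 = 0x2; word=0x0025
[6+:4] id=6 & 0xf = 0x6; word=0x01a5
[10+:2] mode=2 & 0x3 = 0x2; word=0x09a5
[12+:4] kind=15 & 0xf = 0xf; word=0xf9a5
word = 0xf9a5 → little-endian bytes:
  [0]=0xa5  [1]=0xf9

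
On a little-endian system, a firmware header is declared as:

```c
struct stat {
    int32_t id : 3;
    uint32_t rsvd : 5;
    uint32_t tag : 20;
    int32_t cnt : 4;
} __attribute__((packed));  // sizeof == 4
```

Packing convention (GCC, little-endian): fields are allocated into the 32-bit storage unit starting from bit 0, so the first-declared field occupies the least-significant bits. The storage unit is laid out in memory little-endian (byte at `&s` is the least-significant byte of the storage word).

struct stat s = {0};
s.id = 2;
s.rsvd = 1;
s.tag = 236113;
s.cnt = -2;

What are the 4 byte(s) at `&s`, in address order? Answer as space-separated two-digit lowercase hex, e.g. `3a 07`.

id (3b) val=2 bits=0x2 at bit 0: 0x00000002
rsvd (5b) val=1 bits=0x1 at bit 3: 0x0000000a
tag (20b) val=236113 bits=0x39a51 at bit 8: 0x039a510a
cnt (4b) val=-2 bits=0xe at bit 28: 0xe39a510a
word = 0xe39a510a → little-endian bytes:
  [0]=0x0a  [1]=0x51  [2]=0x9a  [3]=0xe3

0a 51 9a e3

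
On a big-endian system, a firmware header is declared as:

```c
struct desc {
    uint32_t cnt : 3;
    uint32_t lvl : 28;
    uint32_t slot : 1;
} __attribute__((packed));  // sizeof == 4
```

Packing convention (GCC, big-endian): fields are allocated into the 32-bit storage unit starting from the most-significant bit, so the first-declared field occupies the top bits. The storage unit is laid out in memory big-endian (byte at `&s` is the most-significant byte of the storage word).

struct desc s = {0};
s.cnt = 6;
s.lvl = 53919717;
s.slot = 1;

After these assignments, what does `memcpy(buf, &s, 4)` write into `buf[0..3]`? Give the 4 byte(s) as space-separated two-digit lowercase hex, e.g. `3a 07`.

cnt (3b) val=6 bits=0x6 at bit 29: 0xc0000000
lvl (28b) val=53919717 bits=0x336bfe5 at bit 1: 0xc66d7fca
slot (1b) val=1 bits=0x1 at bit 0: 0xc66d7fcb
word = 0xc66d7fcb → big-endian bytes:
  [0]=0xc6  [1]=0x6d  [2]=0x7f  [3]=0xcb

c6 6d 7f cb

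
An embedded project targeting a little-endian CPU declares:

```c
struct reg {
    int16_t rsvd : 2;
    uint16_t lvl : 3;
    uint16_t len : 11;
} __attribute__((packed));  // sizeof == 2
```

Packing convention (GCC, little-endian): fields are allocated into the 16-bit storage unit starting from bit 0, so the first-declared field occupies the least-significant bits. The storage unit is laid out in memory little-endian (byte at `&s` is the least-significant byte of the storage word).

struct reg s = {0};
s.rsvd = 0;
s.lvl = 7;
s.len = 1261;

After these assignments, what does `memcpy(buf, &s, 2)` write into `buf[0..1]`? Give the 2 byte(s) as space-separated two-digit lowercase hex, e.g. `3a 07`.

bc 9d

rsvd (2b) val=0 bits=0x0 at bit 0: 0x0000
lvl (3b) val=7 bits=0x7 at bit 2: 0x001c
len (11b) val=1261 bits=0x4ed at bit 5: 0x9dbc
word = 0x9dbc → little-endian bytes:
  [0]=0xbc  [1]=0x9d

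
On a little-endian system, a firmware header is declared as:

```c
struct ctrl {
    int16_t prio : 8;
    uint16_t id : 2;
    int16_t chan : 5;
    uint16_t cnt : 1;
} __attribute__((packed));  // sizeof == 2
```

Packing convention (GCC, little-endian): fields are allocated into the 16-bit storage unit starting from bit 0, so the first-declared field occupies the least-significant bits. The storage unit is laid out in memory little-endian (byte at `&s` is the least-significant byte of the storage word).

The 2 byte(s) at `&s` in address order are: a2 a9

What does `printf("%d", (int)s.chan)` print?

10

[0]=0xa2 [1]=0xa9 (little-endian) → word 0xa9a2
prio [0+:8] = (word>>0) & 0xff = 162
id [8+:2] = (word>>8) & 0x3 = 1
chan [10+:5] = (word>>10) & 0x1f = 10  ←
cnt [15+:1] = (word>>15) & 0x1 = 1
chan signed 5b, MSB=0: value = 10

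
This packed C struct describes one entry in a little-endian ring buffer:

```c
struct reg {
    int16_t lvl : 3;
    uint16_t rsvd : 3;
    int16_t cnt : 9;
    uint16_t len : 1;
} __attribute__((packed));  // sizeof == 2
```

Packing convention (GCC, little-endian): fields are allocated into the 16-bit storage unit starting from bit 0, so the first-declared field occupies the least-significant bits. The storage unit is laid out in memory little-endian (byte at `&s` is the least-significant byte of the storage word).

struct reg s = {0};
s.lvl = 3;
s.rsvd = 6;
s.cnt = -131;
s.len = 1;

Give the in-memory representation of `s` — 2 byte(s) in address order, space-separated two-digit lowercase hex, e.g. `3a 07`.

[0+:3] lvl=3 & 0x7 = 0x3; word=0x0003
[3+:3] rsvd=6 & 0x7 = 0x6; word=0x0033
[6+:9] cnt=-131 & 0x1ff = 0x17d; word=0x5f73
[15+:1] len=1 & 0x1 = 0x1; word=0xdf73
word = 0xdf73 → little-endian bytes:
  [0]=0x73  [1]=0xdf

73 df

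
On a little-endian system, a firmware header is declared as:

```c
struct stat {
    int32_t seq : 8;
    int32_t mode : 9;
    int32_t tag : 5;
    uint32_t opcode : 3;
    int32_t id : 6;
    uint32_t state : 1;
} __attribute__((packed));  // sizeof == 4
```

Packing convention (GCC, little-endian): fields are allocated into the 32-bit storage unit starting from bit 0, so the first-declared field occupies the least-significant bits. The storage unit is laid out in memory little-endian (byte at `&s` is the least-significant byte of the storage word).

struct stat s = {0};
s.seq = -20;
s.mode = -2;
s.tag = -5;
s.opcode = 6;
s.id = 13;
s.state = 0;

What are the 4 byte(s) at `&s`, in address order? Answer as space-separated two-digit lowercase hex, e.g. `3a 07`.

[0+:8] seq=-20 & 0xff = 0xec; word=0x000000ec
[8+:9] mode=-2 & 0x1ff = 0x1fe; word=0x0001feec
[17+:5] tag=-5 & 0x1f = 0x1b; word=0x0037feec
[22+:3] opcode=6 & 0x7 = 0x6; word=0x01b7feec
[25+:6] id=13 & 0x3f = 0xd; word=0x1bb7feec
[31+:1] state=0 & 0x1 = 0x0; word=0x1bb7feec
word = 0x1bb7feec → little-endian bytes:
  [0]=0xec  [1]=0xfe  [2]=0xb7  [3]=0x1b

ec fe b7 1b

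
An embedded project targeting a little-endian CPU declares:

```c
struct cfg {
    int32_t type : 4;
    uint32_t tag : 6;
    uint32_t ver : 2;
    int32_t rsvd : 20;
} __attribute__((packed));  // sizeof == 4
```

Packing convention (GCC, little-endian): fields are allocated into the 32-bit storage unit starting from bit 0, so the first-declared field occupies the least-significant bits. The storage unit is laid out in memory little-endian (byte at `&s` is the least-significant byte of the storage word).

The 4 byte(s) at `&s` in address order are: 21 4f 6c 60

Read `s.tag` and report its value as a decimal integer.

[0]=0x21 [1]=0x4f [2]=0x6c [3]=0x60 (little-endian) → word 0x606c4f21
type [0+:4] = (word>>0) & 0xf = 1
tag [4+:6] = (word>>4) & 0x3f = 50  ←
ver [10+:2] = (word>>10) & 0x3 = 3
rsvd [12+:20] = (word>>12) & 0xfffff = 394948

50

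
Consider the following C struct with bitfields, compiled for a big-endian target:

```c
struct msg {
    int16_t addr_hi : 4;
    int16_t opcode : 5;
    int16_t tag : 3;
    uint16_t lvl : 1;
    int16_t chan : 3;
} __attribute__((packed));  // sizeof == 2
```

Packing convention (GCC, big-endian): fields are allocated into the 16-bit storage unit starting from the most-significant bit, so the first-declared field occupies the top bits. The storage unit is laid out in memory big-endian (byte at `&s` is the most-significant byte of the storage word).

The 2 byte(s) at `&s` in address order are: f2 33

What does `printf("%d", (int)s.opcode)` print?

[0]=0xf2 [1]=0x33 (big-endian) → word 0xf233
addr_hi [12+:4] = (word>>12) & 0xf = 15
opcode [7+:5] = (word>>7) & 0x1f = 4  ←
tag [4+:3] = (word>>4) & 0x7 = 3
lvl [3+:1] = (word>>3) & 0x1 = 0
chan [0+:3] = (word>>0) & 0x7 = 3
opcode signed 5b, MSB=0: value = 4

4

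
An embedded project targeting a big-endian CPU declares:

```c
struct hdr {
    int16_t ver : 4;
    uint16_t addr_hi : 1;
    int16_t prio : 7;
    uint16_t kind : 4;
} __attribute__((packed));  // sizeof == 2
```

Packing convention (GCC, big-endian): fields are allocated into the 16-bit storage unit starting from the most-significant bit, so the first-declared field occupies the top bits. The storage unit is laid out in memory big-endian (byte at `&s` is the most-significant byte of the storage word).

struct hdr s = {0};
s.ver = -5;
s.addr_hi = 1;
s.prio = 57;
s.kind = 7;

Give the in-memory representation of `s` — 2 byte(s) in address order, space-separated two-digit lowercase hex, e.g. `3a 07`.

[12+:4] ver=-5 & 0xf = 0xb; word=0xb000
[11+:1] addr_hi=1 & 0x1 = 0x1; word=0xb800
[4+:7] prio=57 & 0x7f = 0x39; word=0xbb90
[0+:4] kind=7 & 0xf = 0x7; word=0xbb97
word = 0xbb97 → big-endian bytes:
  [0]=0xbb  [1]=0x97

bb 97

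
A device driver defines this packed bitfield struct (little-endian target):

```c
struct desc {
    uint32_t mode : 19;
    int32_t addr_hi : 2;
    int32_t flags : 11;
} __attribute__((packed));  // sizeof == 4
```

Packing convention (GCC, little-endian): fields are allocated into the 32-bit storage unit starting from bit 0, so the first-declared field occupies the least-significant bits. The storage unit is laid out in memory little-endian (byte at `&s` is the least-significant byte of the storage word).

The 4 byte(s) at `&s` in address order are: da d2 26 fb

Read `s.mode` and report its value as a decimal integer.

447194

[0]=0xda [1]=0xd2 [2]=0x26 [3]=0xfb (little-endian) → word 0xfb26d2da
mode:19 @ bit 0 → (0xfb26d2da>>0)&0x7ffff = 0x6d2da  ←
addr_hi:2 @ bit 19 → (0xfb26d2da>>19)&0x3 = 0x0
flags:11 @ bit 21 → (0xfb26d2da>>21)&0x7ff = 0x7d9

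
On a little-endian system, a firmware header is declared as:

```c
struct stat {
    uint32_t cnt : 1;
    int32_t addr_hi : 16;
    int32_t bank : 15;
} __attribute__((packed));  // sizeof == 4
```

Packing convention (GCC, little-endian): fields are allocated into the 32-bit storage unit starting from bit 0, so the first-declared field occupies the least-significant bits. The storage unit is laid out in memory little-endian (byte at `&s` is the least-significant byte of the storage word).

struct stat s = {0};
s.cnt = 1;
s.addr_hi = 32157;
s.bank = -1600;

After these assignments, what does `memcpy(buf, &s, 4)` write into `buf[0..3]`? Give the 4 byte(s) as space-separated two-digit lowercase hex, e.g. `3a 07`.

3b fb 80 f3

[0+:1] cnt=1 & 0x1 = 0x1; word=0x00000001
[1+:16] addr_hi=32157 & 0xffff = 0x7d9d; word=0x0000fb3b
[17+:15] bank=-1600 & 0x7fff = 0x79c0; word=0xf380fb3b
word = 0xf380fb3b → little-endian bytes:
  [0]=0x3b  [1]=0xfb  [2]=0x80  [3]=0xf3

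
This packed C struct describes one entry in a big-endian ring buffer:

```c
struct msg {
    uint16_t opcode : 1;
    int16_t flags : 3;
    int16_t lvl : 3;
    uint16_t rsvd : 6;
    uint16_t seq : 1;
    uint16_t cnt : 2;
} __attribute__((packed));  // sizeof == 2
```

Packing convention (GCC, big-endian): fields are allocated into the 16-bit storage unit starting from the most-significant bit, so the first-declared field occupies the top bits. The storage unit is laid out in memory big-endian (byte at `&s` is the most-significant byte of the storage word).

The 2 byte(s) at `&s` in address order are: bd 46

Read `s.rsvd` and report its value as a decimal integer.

40

[0]=0xbd [1]=0x46 (big-endian) → word 0xbd46
opcode:1 @ bit 15 → (0xbd46>>15)&0x1 = 0x1
flags:3 @ bit 12 → (0xbd46>>12)&0x7 = 0x3
lvl:3 @ bit 9 → (0xbd46>>9)&0x7 = 0x6
rsvd:6 @ bit 3 → (0xbd46>>3)&0x3f = 0x28  ←
seq:1 @ bit 2 → (0xbd46>>2)&0x1 = 0x1
cnt:2 @ bit 0 → (0xbd46>>0)&0x3 = 0x2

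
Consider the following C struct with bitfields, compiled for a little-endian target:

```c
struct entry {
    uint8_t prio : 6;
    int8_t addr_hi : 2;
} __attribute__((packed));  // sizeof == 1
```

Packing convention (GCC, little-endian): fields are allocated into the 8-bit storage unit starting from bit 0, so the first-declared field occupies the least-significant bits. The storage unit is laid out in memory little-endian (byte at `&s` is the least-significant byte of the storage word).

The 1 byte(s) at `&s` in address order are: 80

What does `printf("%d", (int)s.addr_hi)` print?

-2

[0]=0x80 (little-endian) → word 0x80
prio [0+:6] = (word>>0) & 0x3f = 0
addr_hi [6+:2] = (word>>6) & 0x3 = 2  ←
addr_hi signed 2b, MSB=1: 2 - 4 = -2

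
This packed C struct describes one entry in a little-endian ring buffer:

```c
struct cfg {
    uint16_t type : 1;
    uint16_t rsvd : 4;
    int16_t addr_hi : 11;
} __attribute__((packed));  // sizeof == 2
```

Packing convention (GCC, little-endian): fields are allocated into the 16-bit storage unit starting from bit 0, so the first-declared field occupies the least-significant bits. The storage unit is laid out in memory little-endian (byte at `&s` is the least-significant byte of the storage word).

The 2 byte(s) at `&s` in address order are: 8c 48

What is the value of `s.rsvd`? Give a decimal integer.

[0]=0x8c [1]=0x48 (little-endian) → word 0x488c
type [0+:1] = (word>>0) & 0x1 = 0
rsvd [1+:4] = (word>>1) & 0xf = 6  ←
addr_hi [5+:11] = (word>>5) & 0x7ff = 580

6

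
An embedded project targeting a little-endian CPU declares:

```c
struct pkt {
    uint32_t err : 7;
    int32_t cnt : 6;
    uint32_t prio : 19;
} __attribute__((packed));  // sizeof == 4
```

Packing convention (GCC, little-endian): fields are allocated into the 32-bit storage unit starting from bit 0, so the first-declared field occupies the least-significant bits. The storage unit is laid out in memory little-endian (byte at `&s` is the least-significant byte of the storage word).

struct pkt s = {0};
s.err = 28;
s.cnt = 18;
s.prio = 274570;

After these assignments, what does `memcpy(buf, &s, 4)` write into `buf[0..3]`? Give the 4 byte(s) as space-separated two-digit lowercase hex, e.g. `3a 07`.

[0+:7] err=28 & 0x7f = 0x1c; word=0x0000001c
[7+:6] cnt=18 & 0x3f = 0x12; word=0x0000091c
[13+:19] prio=274570 & 0x7ffff = 0x4308a; word=0x8611491c
word = 0x8611491c → little-endian bytes:
  [0]=0x1c  [1]=0x49  [2]=0x11  [3]=0x86

1c 49 11 86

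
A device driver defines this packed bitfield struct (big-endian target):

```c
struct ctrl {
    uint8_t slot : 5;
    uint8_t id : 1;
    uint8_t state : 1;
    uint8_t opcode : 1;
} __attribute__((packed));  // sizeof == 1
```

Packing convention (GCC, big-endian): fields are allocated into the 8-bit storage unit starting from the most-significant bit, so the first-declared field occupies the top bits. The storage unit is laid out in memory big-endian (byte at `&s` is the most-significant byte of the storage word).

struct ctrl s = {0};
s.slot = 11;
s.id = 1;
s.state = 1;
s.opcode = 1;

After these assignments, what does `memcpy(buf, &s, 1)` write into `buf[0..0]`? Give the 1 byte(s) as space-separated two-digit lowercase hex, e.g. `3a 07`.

slot:5 = 11 → 0xb << 3 → word 0x58
id:1 = 1 → 0x1 << 2 → word 0x5c
state:1 = 1 → 0x1 << 1 → word 0x5e
opcode:1 = 1 → 0x1 << 0 → word 0x5f
word = 0x5f → big-endian bytes:
  [0]=0x5f

5f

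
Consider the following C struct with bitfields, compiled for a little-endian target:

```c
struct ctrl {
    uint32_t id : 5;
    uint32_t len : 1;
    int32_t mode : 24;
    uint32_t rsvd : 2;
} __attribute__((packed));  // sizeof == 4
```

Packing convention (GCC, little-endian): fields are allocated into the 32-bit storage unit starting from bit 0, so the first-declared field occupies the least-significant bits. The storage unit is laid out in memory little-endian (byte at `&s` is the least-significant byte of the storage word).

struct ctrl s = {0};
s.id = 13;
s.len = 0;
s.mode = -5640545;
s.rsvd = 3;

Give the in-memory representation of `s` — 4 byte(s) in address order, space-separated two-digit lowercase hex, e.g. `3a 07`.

cd a7 7b ea

id (5b) val=13 bits=0xd at bit 0: 0x0000000d
len (1b) val=0 bits=0x0 at bit 5: 0x0000000d
mode (24b) val=-5640545 bits=0xa9ee9f at bit 6: 0x2a7ba7cd
rsvd (2b) val=3 bits=0x3 at bit 30: 0xea7ba7cd
word = 0xea7ba7cd → little-endian bytes:
  [0]=0xcd  [1]=0xa7  [2]=0x7b  [3]=0xea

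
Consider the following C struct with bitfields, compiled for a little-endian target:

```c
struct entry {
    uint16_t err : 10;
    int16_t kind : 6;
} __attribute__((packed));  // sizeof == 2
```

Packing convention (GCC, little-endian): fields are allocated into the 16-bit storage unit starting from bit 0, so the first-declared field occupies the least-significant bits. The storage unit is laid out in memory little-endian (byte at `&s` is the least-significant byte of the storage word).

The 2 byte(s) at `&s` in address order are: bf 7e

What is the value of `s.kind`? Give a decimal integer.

[0]=0xbf [1]=0x7e (little-endian) → word 0x7ebf
err [0+:10] = (word>>0) & 0x3ff = 703
kind [10+:6] = (word>>10) & 0x3f = 31  ←
kind signed 6b, MSB=0: value = 31

31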